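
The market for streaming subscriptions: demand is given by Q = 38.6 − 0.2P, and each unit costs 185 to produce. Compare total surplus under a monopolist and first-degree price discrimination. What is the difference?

Total surplus rises by 1.6

Inverting demand: P = 193 − 5Q.
The monopolist equates marginal revenue to marginal cost: 193 − 10Q = 185, so Q = 0.8. From demand, P = 189.
CS = ½·(193 − 189)·0.8 = 1.6; PS = (189 − 185)·0.8 = 3.2; TS = 4.8.
Under first-degree price discrimination the firm charges each unit its demand price and produces up to where P = MC, i.e. Q = 1.6. Consumer surplus is zero; producer surplus equals total surplus.
TS = 6.4 (equal to competitive TS).
Change in total surplus: 6.4 − 4.8 = 1.6.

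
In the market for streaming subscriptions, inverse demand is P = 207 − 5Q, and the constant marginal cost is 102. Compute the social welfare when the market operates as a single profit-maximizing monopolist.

A monopolist chooses Q where MR = MC. MR = 207 − 10Q; setting this equal to 102 gives Q = 10.5 and P = 154.5.
CS = ½·(207 − 154.5)·10.5 = 275.625; PS = (154.5 − 102)·10.5 = 551.25; TS = 826.875.

TS = 826.875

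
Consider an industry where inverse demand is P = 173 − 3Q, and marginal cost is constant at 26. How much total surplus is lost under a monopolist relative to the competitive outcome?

Under competition P = MC = 26, so Q = (173 − 26)/3 = 49.
Monopoly sets MR = MC: 173 − 6Q = 26 ⇒ Q = 24.5, P = 173 − 3·24.5 = 99.5.
DWL is the triangle between Q = 24.5 and Q = 49: ½·(49 − 24.5)·(99.5 − 26) = 900.375.

DWL = 900.375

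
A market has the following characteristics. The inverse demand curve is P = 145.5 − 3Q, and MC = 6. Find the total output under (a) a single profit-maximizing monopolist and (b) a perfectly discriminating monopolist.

Monopoly sets MR = MC: 145.5 − 6Q = 6 ⇒ Q = 23.25, P = 145.5 − 3·23.25 = 75.75.
With perfect price discrimination, output is the efficient level Q = 46.5 (where demand meets MC), but every buyer pays their willingness to pay: CS = 0 and PS = total surplus.

Monopoly: Q = 23.25; Perfect PD: Q = 46.5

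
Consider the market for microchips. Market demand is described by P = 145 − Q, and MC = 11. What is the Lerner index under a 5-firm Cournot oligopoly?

In a 5-firm Cournot equilibrium, symmetry and the first-order condition give q = (145 − 11)/(6) = 67/3. So Q = 335/3 and P = 100/3.
Lerner index = (P − MC)/P = (100/3 − 11)/(100/3) = 0.67.

Lerner index = 0.67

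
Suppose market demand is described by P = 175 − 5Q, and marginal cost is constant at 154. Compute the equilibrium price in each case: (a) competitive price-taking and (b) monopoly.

Under competition P = MC = 154, so Q = (175 − 154)/5 = 4.2.
Monopoly sets MR = MC: 175 − 10Q = 154 ⇒ Q = 2.1, P = 175 − 5·2.1 = 164.5.

Competition: P = 154; Monopoly: P = 164.5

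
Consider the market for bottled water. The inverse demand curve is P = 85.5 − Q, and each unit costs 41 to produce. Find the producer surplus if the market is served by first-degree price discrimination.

PS = 990.125

With perfect price discrimination, output is the efficient level Q = 44.5 (where demand meets MC), but every buyer pays their willingness to pay: CS = 0 and PS = total surplus.
PS = ½·(85.5 − 41)·44.5 = 990.125.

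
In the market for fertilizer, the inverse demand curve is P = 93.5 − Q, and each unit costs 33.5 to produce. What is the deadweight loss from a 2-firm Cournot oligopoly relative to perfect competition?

Perfect competition: P = MC = 33.5, so 93.5 − Q = 33.5 and Q = 60.
With 2 symmetric Cournot firms, each firm's FOC gives 93.5 − 3q = 33.5, so q = 20, Q = 2·20 = 40, and P = 53.5.
DWL is the triangle between Q = 40 and Q = 60: ½·(60 − 40)·(53.5 − 33.5) = 200.

DWL = 200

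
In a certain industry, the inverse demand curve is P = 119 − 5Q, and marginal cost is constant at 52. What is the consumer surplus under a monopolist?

CS = 112.225

A monopolist chooses Q where MR = MC. MR = 119 − 10Q; setting this equal to 52 gives Q = 6.7 and P = 85.5.
CS = ½·(119 − 85.5)·6.7 = 112.225.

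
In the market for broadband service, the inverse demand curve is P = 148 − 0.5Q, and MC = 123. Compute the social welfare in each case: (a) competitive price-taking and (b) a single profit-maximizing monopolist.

Competition: TS = 625; Monopoly: TS = 468.75

Competitive firms price at marginal cost: P = 123, giving Q = 50.
CS = ½·(148 − 123)·50 = 625; PS = (123 − 123)·50 = 0; TS = 625.
The monopolist equates marginal revenue to marginal cost: 148 − Q = 123, so Q = 25. From demand, P = 135.5.
CS = ½·(148 − 135.5)·25 = 156.25; PS = (135.5 − 123)·25 = 312.5; TS = 468.75.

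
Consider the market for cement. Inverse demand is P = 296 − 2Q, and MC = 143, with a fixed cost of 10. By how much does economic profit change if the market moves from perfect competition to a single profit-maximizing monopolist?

Economic profit rises by 2926.125

Competitive firms price at marginal cost: P = 143, giving Q = 76.5.
Profit = (143 − 143)·76.5 − 10 = −10.
The monopolist equates marginal revenue to marginal cost: 296 − 4Q = 143, so Q = 38.25. From demand, P = 219.5.
Profit = (219.5 − 143)·38.25 − 10 = 2916.125.
Change in economic profit: 2916.125 − −10 = 2926.125.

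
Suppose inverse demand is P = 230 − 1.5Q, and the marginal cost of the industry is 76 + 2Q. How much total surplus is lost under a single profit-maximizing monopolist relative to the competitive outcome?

DWL = 304.92

Under competition P = MC: 230 − 1.5Q = 76 + 2Q ⇒ Q = 44, P = 164.
The monopolist equates marginal revenue to marginal cost: 230 − 3Q = 76 + 2Q, so Q = 30.8. From demand, P = 183.8.
CS = ½·(230 − 164)·44 = 1452; PS = (164·44 − 76·44 − ½·2·44²) = 1936; TS = 3388.
CS = ½·(230 − 183.8)·30.8 = 711.48; PS = (183.8·30.8 − 76·30.8 − ½·2·30.8²) = 2371.6; TS = 3083.08.
DWL = 3388 − 3083.08 = 304.92.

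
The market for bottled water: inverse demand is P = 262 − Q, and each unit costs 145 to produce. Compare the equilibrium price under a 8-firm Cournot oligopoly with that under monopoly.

In a 8-firm Cournot equilibrium, symmetry and the first-order condition give q = (262 − 145)/(9) = 13. So Q = 104 and P = 158.
A monopolist chooses Q where MR = MC. MR = 262 − 2Q; setting this equal to 145 gives Q = 58.5 and P = 203.5.

Cournot: P = 158; Monopoly: P = 203.5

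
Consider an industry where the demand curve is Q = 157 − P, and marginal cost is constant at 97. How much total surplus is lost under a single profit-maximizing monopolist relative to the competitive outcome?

Inverting demand: P = 157 − Q.
Competitive firms price at marginal cost: P = 97, giving Q = 60.
The monopolist equates marginal revenue to marginal cost: 157 − 2Q = 97, so Q = 30. From demand, P = 127.
DWL is the triangle between Q = 30 and Q = 60: ½·(60 − 30)·(127 − 97) = 450.

DWL = 450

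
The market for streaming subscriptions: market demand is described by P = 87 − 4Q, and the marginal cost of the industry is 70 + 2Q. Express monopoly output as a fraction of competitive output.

Monopoly sets MR = MC: 87 − 8Q = 70 + 2Q ⇒ Q = 1.7, P = 87 − 4·1.7 = 80.2.
Competitive equilibrium sets price equal to marginal cost: 87 − 4Q = 70 + 2Q, so Q = 17/6 and P = 227/3.
Ratio Q_m/Q_c = 1.7/(17/6) = 0.6.

Q_m/Q_c = 0.6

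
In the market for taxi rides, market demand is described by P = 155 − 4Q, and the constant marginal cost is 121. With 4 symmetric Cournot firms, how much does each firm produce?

q_i = 1.7

In a 4-firm Cournot equilibrium, symmetry and the first-order condition give q = (155 − 121)/(20) = 1.7. So Q = 6.8 and P = 127.8.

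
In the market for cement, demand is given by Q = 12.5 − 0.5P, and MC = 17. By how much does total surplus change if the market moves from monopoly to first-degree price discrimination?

Total surplus rises by 4

Inverting demand: P = 25 − 2Q.
Monopoly sets MR = MC: 25 − 4Q = 17 ⇒ Q = 2, P = 25 − 2·2 = 21.
CS = ½·(25 − 21)·2 = 4; PS = (21 − 17)·2 = 8; TS = 12.
Under first-degree price discrimination the firm charges each unit its demand price and produces up to where P = MC, i.e. Q = 4. Consumer surplus is zero; producer surplus equals total surplus.
TS = 16 (equal to competitive TS).
Change in total surplus: 16 − 12 = 4.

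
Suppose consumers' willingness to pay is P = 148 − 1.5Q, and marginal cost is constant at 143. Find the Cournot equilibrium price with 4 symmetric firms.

P = 144

In a 4-firm Cournot equilibrium, symmetry and the first-order condition give q = (148 − 143)/(7.5) = 2/3. So Q = 8/3 and P = 144.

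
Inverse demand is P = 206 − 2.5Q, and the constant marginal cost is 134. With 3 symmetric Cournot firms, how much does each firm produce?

q_i = 7.2

In a 3-firm Cournot equilibrium, symmetry and the first-order condition give q = (206 − 134)/(10) = 7.2. So Q = 21.6 and P = 152.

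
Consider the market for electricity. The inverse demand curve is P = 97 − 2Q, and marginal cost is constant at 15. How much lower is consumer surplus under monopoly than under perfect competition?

Competitive firms price at marginal cost: P = 15, giving Q = 41.
CS = ½·(97 − 15)·41 = 1681.
Monopoly sets MR = MC: 97 − 4Q = 15 ⇒ Q = 20.5, P = 97 − 2·20.5 = 56.
CS = ½·(97 − 56)·20.5 = 420.25.
Change in consumer surplus: 420.25 − 1681 = −1260.75.

Consumer surplus falls by 1260.75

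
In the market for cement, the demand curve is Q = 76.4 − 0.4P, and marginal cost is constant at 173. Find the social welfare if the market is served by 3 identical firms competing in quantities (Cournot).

Inverting demand: P = 191 − 2.5Q.
Cournot with 3 identical firms: the symmetric best-response condition is 191 − 10q = 173. Each firm produces q = 1.8, total output Q = 5.4, price P = 177.5.
CS = ½·(191 − 177.5)·5.4 = 36.45; PS = (177.5 − 173)·5.4 = 24.3; TS = 60.75.

TS = 60.75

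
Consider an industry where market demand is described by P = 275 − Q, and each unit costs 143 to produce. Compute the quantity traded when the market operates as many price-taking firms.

Perfect competition: P = MC = 143, so 275 − Q = 143 and Q = 132.

Q = 132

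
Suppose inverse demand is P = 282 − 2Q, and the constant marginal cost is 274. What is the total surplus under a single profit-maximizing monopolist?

Monopoly sets MR = MC: 282 − 4Q = 274 ⇒ Q = 2, P = 282 − 2·2 = 278.
CS = ½·(282 − 278)·2 = 4; PS = (278 − 274)·2 = 8; TS = 12.

TS = 12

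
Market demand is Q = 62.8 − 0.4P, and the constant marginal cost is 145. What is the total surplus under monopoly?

TS = 21.6

Inverting demand: P = 157 − 2.5Q.
A monopolist chooses Q where MR = MC. MR = 157 − 5Q; setting this equal to 145 gives Q = 2.4 and P = 151.
CS = ½·(157 − 151)·2.4 = 7.2; PS = (151 − 145)·2.4 = 14.4; TS = 21.6.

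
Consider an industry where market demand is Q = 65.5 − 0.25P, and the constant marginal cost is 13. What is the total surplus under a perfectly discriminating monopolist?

TS = 7750.125

Inverting demand: P = 262 − 4Q.
Under first-degree price discrimination the firm charges each unit its demand price and produces up to where P = MC, i.e. Q = 62.25. Consumer surplus is zero; producer surplus equals total surplus.
TS = 7750.125 (equal to competitive TS).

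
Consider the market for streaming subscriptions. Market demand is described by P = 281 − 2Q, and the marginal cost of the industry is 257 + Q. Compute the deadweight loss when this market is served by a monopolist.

Under competition P = MC: 281 − 2Q = 257 + Q ⇒ Q = 8, P = 265.
A monopolist chooses Q where MR = MC. MR = 281 − 4Q; setting this equal to 257 + Q gives Q = 4.8 and P = 271.4.
CS = ½·(281 − 265)·8 = 64; PS = (265·8 − 257·8 − ½·1·8²) = 32; TS = 96.
CS = ½·(281 − 271.4)·4.8 = 23.04; PS = (271.4·4.8 − 257·4.8 − ½·1·4.8²) = 57.6; TS = 80.64.
DWL = 96 − 80.64 = 15.36.

DWL = 15.36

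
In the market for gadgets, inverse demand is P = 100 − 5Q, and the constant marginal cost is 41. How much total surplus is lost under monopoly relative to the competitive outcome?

DWL = 87.025

Perfect competition: P = MC = 41, so 100 − 5Q = 41 and Q = 11.8.
Monopoly sets MR = MC: 100 − 10Q = 41 ⇒ Q = 5.9, P = 100 − 5·5.9 = 70.5.
DWL is the triangle between Q = 5.9 and Q = 11.8: ½·(11.8 − 5.9)·(70.5 − 41) = 87.025.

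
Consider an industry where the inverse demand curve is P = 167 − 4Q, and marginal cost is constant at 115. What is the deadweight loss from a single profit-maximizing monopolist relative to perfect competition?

DWL = 84.5

Perfect competition: P = MC = 115, so 167 − 4Q = 115 and Q = 13.
A monopolist chooses Q where MR = MC. MR = 167 − 8Q; setting this equal to 115 gives Q = 6.5 and P = 141.
DWL is the triangle between Q = 6.5 and Q = 13: ½·(13 − 6.5)·(141 − 115) = 84.5.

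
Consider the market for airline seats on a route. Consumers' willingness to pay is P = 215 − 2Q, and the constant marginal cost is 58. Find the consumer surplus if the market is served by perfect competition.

Perfect competition: P = MC = 58, so 215 − 2Q = 58 and Q = 78.5.
CS = ½·(215 − 58)·78.5 = 6162.25.

CS = 6162.25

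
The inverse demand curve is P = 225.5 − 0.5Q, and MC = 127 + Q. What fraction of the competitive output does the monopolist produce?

Monopoly sets MR = MC: 225.5 − Q = 127 + Q ⇒ Q = 49.25, P = 225.5 − 0.5·49.25 = 200.875.
Under competition P = MC: 225.5 − 0.5Q = 127 + Q ⇒ Q = 197/3, P = 578/3.
Ratio Q_m/Q_c = 49.25/(197/3) = 0.75.

Q_m/Q_c = 0.75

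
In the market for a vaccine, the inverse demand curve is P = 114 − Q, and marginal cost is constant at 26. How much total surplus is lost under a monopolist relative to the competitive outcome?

Competitive firms price at marginal cost: P = 26, giving Q = 88.
The monopolist equates marginal revenue to marginal cost: 114 − 2Q = 26, so Q = 44. From demand, P = 70.
DWL is the triangle between Q = 44 and Q = 88: ½·(88 − 44)·(70 − 26) = 968.

DWL = 968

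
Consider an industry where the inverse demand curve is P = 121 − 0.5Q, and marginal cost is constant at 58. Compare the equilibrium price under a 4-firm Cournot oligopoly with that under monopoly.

Cournot: P = 70.6; Monopoly: P = 89.5

With 4 symmetric Cournot firms, each firm's FOC gives 121 − 2.5q = 58, so q = 25.2, Q = 4·25.2 = 100.8, and P = 70.6.
Monopoly sets MR = MC: 121 − Q = 58 ⇒ Q = 63, P = 121 − 0.5·63 = 89.5.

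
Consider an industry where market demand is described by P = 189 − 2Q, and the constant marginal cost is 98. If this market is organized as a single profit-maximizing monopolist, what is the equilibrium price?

Monopoly sets MR = MC: 189 − 4Q = 98 ⇒ Q = 22.75, P = 189 − 2·22.75 = 143.5.

P = 143.5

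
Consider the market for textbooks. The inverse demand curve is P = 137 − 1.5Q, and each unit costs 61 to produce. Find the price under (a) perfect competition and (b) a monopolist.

Competition: P = 61; Monopoly: P = 99

Perfect competition: P = MC = 61, so 137 − 1.5Q = 61 and Q = 152/3.
The monopolist equates marginal revenue to marginal cost: 137 − 3Q = 61, so Q = 76/3. From demand, P = 99.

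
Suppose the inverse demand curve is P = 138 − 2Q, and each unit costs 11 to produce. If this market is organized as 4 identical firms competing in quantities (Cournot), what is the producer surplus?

Cournot with 4 identical firms: the symmetric best-response condition is 138 − 10q = 11. Each firm produces q = 12.7, total output Q = 50.8, price P = 36.4.
PS = (36.4 − 11)·50.8 = 1290.32.

PS = 1290.32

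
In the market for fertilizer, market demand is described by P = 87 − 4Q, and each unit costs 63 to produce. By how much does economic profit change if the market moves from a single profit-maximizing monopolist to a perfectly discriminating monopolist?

Economic profit rises by 36

Monopoly sets MR = MC: 87 − 8Q = 63 ⇒ Q = 3, P = 87 − 4·3 = 75.
Profit = (75 − 63)·3 = 36.
Under first-degree price discrimination the firm charges each unit its demand price and produces up to where P = MC, i.e. Q = 6. Consumer surplus is zero; producer surplus equals total surplus.
PS equals the full surplus area, 72. Profit = 72 = 72.
Change in economic profit: 72 − 36 = 36.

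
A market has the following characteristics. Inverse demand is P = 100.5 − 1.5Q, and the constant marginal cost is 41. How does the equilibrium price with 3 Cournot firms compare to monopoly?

In a 3-firm Cournot equilibrium, symmetry and the first-order condition give q = (100.5 − 41)/(6) = 119/12. So Q = 29.75 and P = 55.875.
Monopoly sets MR = MC: 100.5 − 3Q = 41 ⇒ Q = 119/6, P = 100.5 − 1.5·119/6 = 70.75.

Cournot: P = 55.875; Monopoly: P = 70.75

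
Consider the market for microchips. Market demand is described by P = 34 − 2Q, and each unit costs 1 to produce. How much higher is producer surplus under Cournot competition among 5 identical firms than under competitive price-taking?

PS rises by 75.625

Under competition P = MC = 1, so Q = (34 − 1)/2 = 16.5.
PS = (1 − 1)·16.5 = 0.
In a 5-firm Cournot equilibrium, symmetry and the first-order condition give q = (34 − 1)/(12) = 2.75. So Q = 13.75 and P = 6.5.
PS = (6.5 − 1)·13.75 = 75.625.
Change in producer surplus: 75.625 − 0 = 75.625.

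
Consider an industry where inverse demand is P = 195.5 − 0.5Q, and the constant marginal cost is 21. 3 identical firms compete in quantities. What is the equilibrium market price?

Cournot with 3 identical firms: the symmetric best-response condition is 195.5 − 2q = 21. Each firm produces q = 87.25, total output Q = 261.75, price P = 64.625.

P = 64.625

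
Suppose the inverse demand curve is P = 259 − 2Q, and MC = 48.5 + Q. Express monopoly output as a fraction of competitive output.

Monopoly sets MR = MC: 259 − 4Q = 48.5 + Q ⇒ Q = 42.1, P = 259 − 2·42.1 = 174.8.
Under competition P = MC: 259 − 2Q = 48.5 + Q ⇒ Q = 421/6, P = 356/3.
Ratio Q_m/Q_c = 42.1/(421/6) = 0.6.

Q_m/Q_c = 0.6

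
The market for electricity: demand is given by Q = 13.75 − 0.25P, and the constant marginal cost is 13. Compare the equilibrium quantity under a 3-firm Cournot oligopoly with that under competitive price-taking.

Inverting demand: P = 55 − 4Q.
Cournot with 3 identical firms: the symmetric best-response condition is 55 − 16q = 13. Each firm produces q = 2.625, total output Q = 7.875, price P = 23.5.
Under competition P = MC = 13, so Q = (55 − 13)/4 = 10.5.

Cournot: Q = 7.875; Competition: Q = 10.5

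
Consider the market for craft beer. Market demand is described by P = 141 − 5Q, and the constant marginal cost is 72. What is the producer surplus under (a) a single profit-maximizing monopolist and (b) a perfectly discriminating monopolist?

Monopoly: PS = 238.05; Perfect PD: PS = 476.1

The monopolist equates marginal revenue to marginal cost: 141 − 10Q = 72, so Q = 6.9. From demand, P = 106.5.
PS = (106.5 − 72)·6.9 = 238.05.
With perfect price discrimination, output is the efficient level Q = 13.8 (where demand meets MC), but every buyer pays their willingness to pay: CS = 0 and PS = total surplus.
PS = ½·(141 − 72)·13.8 = 476.1.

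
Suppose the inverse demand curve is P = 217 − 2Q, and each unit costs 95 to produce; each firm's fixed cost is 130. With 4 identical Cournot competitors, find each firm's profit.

Cournot with 4 identical firms: the symmetric best-response condition is 217 − 10q = 95. Each firm produces q = 12.2, total output Q = 48.8, price P = 119.4.
Each firm's profit = (119.4 − 95)·12.2 − 130 = 167.68.

π_i = 167.68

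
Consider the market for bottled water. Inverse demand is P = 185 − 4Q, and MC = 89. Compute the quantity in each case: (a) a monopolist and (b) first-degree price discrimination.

The monopolist equates marginal revenue to marginal cost: 185 − 8Q = 89, so Q = 12. From demand, P = 137.
Under first-degree price discrimination the firm charges each unit its demand price and produces up to where P = MC, i.e. Q = 24. Consumer surplus is zero; producer surplus equals total surplus.

Monopoly: Q = 12; Perfect PD: Q = 24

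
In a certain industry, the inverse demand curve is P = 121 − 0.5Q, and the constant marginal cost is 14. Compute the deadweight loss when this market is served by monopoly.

DWL = 2862.25

Competitive firms price at marginal cost: P = 14, giving Q = 214.
The monopolist equates marginal revenue to marginal cost: 121 − Q = 14, so Q = 107. From demand, P = 67.5.
DWL is the triangle between Q = 107 and Q = 214: ½·(214 − 107)·(67.5 − 14) = 2862.25.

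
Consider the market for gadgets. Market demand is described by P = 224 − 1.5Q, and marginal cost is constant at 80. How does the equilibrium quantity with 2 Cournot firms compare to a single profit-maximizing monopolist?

With 2 symmetric Cournot firms, each firm's FOC gives 224 − 4.5q = 80, so q = 32, Q = 2·32 = 64, and P = 128.
A monopolist chooses Q where MR = MC. MR = 224 − 3Q; setting this equal to 80 gives Q = 48 and P = 152.

Cournot: Q = 64; Monopoly: Q = 48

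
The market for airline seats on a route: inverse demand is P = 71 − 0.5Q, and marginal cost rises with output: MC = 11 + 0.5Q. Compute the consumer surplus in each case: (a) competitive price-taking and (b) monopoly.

Competition: CS = 900; Monopoly: CS = 400

Under competition P = MC: 71 − 0.5Q = 11 + 0.5Q ⇒ Q = 60, P = 41.
CS = ½·(71 − 41)·60 = 900.
Monopoly sets MR = MC: 71 − Q = 11 + 0.5Q ⇒ Q = 40, P = 71 − 0.5·40 = 51.
CS = ½·(71 − 51)·40 = 400.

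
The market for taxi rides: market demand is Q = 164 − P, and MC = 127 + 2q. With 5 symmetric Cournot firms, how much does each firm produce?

Inverting demand: P = 164 − Q.
With 5 symmetric Cournot firms, each firm's FOC gives 164 − 6q = 127 + 2q, so q = 4.625, Q = 5·4.625 = 23.125, and P = 140.875.

q_i = 4.625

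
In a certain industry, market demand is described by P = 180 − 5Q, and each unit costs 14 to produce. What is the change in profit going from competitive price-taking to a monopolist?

Profit rises by 1377.8

Under competition P = MC = 14, so Q = (180 − 14)/5 = 33.2.
Profit = (14 − 14)·33.2 = 0.
The monopolist equates marginal revenue to marginal cost: 180 − 10Q = 14, so Q = 16.6. From demand, P = 97.
Profit = (97 − 14)·16.6 = 1377.8.
Change in profit: 1377.8 − 0 = 1377.8.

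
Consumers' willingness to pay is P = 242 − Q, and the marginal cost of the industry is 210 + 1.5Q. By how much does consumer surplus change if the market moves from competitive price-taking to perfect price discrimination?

Consumer surplus falls by 81.92

Competitive equilibrium sets price equal to marginal cost: 242 − Q = 210 + 1.5Q, so Q = 12.8 and P = 229.2.
CS = ½·(242 − 229.2)·12.8 = 81.92.
With perfect price discrimination, output is the efficient level Q = 12.8 (where demand meets MC), but every buyer pays their willingness to pay: CS = 0 and PS = total surplus.
CS = 0.
Change in consumer surplus: 0 − 81.92 = −81.92.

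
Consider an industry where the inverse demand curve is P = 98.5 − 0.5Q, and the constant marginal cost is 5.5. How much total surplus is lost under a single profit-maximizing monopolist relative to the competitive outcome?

DWL = 2162.25

Competitive firms price at marginal cost: P = 5.5, giving Q = 186.
The monopolist equates marginal revenue to marginal cost: 98.5 − Q = 5.5, so Q = 93. From demand, P = 52.
DWL is the triangle between Q = 93 and Q = 186: ½·(186 − 93)·(52 − 5.5) = 2162.25.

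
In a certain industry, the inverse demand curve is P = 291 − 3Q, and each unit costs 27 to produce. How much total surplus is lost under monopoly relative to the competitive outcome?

Perfect competition: P = MC = 27, so 291 − 3Q = 27 and Q = 88.
The monopolist equates marginal revenue to marginal cost: 291 − 6Q = 27, so Q = 44. From demand, P = 159.
DWL is the triangle between Q = 44 and Q = 88: ½·(88 − 44)·(159 − 27) = 2904.

DWL = 2904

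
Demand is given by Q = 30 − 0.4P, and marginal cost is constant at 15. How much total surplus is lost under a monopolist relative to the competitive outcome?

DWL = 180

Inverting demand: P = 75 − 2.5Q.
Perfect competition: P = MC = 15, so 75 − 2.5Q = 15 and Q = 24.
A monopolist chooses Q where MR = MC. MR = 75 − 5Q; setting this equal to 15 gives Q = 12 and P = 45.
DWL is the triangle between Q = 12 and Q = 24: ½·(24 − 12)·(45 − 15) = 180.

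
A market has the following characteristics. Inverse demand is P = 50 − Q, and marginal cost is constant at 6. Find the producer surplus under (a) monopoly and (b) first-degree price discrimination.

Monopoly: PS = 484; Perfect PD: PS = 968

A monopolist chooses Q where MR = MC. MR = 50 − 2Q; setting this equal to 6 gives Q = 22 and P = 28.
PS = (28 − 6)·22 = 484.
With perfect price discrimination, output is the efficient level Q = 44 (where demand meets MC), but every buyer pays their willingness to pay: CS = 0 and PS = total surplus.
PS = ½·(50 − 6)·44 = 968.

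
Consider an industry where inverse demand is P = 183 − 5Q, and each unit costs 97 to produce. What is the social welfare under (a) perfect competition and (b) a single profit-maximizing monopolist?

Under competition P = MC = 97, so Q = (183 − 97)/5 = 17.2.
CS = ½·(183 − 97)·17.2 = 739.6; PS = (97 − 97)·17.2 = 0; TS = 739.6.
A monopolist chooses Q where MR = MC. MR = 183 − 10Q; setting this equal to 97 gives Q = 8.6 and P = 140.
CS = ½·(183 − 140)·8.6 = 184.9; PS = (140 − 97)·8.6 = 369.8; TS = 554.7.

Competition: TS = 739.6; Monopoly: TS = 554.7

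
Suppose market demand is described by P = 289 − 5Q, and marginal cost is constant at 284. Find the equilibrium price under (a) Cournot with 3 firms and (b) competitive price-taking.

Cournot: P = 285.25; Competition: P = 284

In a 3-firm Cournot equilibrium, symmetry and the first-order condition give q = (289 − 284)/(20) = 0.25. So Q = 0.75 and P = 285.25.
Competitive firms price at marginal cost: P = 284, giving Q = 1.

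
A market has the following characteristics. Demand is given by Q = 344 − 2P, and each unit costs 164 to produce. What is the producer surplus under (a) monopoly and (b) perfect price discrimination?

Inverting demand: P = 172 − 0.5Q.
The monopolist equates marginal revenue to marginal cost: 172 − Q = 164, so Q = 8. From demand, P = 168.
PS = (168 − 164)·8 = 32.
With perfect price discrimination, output is the efficient level Q = 16 (where demand meets MC), but every buyer pays their willingness to pay: CS = 0 and PS = total surplus.
PS = ½·(172 − 164)·16 = 64.

Monopoly: PS = 32; Perfect PD: PS = 64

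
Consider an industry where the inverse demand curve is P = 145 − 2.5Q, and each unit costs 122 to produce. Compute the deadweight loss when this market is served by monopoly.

DWL = 26.45

Under competition P = MC = 122, so Q = (145 − 122)/2.5 = 9.2.
A monopolist chooses Q where MR = MC. MR = 145 − 5Q; setting this equal to 122 gives Q = 4.6 and P = 133.5.
DWL is the triangle between Q = 4.6 and Q = 9.2: ½·(9.2 − 4.6)·(133.5 − 122) = 26.45.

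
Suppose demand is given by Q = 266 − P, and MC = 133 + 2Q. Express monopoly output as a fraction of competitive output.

Inverting demand: P = 266 − Q.
Monopoly sets MR = MC: 266 − 2Q = 133 + 2Q ⇒ Q = 33.25, P = 266 − 33.25 = 232.75.
Competitive equilibrium sets price equal to marginal cost: 266 − Q = 133 + 2Q, so Q = 133/3 and P = 665/3.
Ratio Q_m/Q_c = 33.25/(133/3) = 0.75.

Q_m/Q_c = 0.75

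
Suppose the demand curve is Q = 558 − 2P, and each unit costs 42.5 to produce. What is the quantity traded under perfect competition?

Q = 473

Inverting demand: P = 279 − 0.5Q.
Competitive firms price at marginal cost: P = 42.5, giving Q = 473.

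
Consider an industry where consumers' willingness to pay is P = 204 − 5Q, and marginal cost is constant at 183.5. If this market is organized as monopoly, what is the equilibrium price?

Monopoly sets MR = MC: 204 − 10Q = 183.5 ⇒ Q = 2.05, P = 204 − 5·2.05 = 193.75.

P = 193.75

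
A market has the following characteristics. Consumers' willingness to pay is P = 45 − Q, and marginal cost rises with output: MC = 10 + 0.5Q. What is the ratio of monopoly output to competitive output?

Q_m/Q_c = 0.6

The monopolist equates marginal revenue to marginal cost: 45 − 2Q = 10 + 0.5Q, so Q = 14. From demand, P = 31.
Under competition P = MC: 45 − Q = 10 + 0.5Q ⇒ Q = 70/3, P = 65/3.
Ratio Q_m/Q_c = 14/(70/3) = 0.6.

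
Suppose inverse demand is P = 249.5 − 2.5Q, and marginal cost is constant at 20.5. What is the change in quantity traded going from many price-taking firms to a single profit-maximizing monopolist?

Competitive firms price at marginal cost: P = 20.5, giving Q = 91.6.
Monopoly sets MR = MC: 249.5 − 5Q = 20.5 ⇒ Q = 45.8, P = 249.5 − 2.5·45.8 = 135.
Change in quantity traded: 45.8 − 91.6 = −45.8.

Q falls by 45.8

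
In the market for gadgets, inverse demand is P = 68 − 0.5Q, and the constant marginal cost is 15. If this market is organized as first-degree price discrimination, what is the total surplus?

With perfect price discrimination, output is the efficient level Q = 106 (where demand meets MC), but every buyer pays their willingness to pay: CS = 0 and PS = total surplus.
TS = 2809 (equal to competitive TS).

TS = 2809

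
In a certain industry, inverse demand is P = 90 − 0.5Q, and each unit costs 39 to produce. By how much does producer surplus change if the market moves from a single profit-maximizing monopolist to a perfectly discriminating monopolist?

Producer surplus rises by 1300.5

Monopoly sets MR = MC: 90 − Q = 39 ⇒ Q = 51, P = 90 − 0.5·51 = 64.5.
PS = (64.5 − 39)·51 = 1300.5.
Under first-degree price discrimination the firm charges each unit its demand price and produces up to where P = MC, i.e. Q = 102. Consumer surplus is zero; producer surplus equals total surplus.
PS = ½·(90 − 39)·102 = 2601.
Change in producer surplus: 2601 − 1300.5 = 1300.5.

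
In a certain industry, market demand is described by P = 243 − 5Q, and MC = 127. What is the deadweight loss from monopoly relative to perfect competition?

Perfect competition: P = MC = 127, so 243 − 5Q = 127 and Q = 23.2.
Monopoly sets MR = MC: 243 − 10Q = 127 ⇒ Q = 11.6, P = 243 − 5·11.6 = 185.
DWL is the triangle between Q = 11.6 and Q = 23.2: ½·(23.2 − 11.6)·(185 − 127) = 336.4.

DWL = 336.4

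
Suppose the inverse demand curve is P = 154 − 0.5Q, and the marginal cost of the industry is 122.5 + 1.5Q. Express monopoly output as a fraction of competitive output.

Q_m/Q_c = 0.8

Monopoly sets MR = MC: 154 − Q = 122.5 + 1.5Q ⇒ Q = 12.6, P = 154 − 0.5·12.6 = 147.7.
Under competition P = MC: 154 − 0.5Q = 122.5 + 1.5Q ⇒ Q = 15.75, P = 146.125.
Ratio Q_m/Q_c = 12.6/15.75 = 0.8.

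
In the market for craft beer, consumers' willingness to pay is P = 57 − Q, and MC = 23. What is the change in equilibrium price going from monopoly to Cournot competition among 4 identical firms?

P falls by 10.2

The monopolist equates marginal revenue to marginal cost: 57 − 2Q = 23, so Q = 17. From demand, P = 40.
With 4 symmetric Cournot firms, each firm's FOC gives 57 − 5q = 23, so q = 6.8, Q = 4·6.8 = 27.2, and P = 29.8.
Change in equilibrium price: 29.8 − 40 = −10.2.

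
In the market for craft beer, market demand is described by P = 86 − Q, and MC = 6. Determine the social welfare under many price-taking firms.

TS = 3200

Under competition P = MC = 6, so Q = (86 − 6)/1 = 80.
CS = ½·(86 − 6)·80 = 3200; PS = (6 − 6)·80 = 0; TS = 3200.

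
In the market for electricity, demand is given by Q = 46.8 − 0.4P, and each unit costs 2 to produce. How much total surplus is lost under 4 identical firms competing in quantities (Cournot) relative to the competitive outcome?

DWL = 105.8

Inverting demand: P = 117 − 2.5Q.
Competitive firms price at marginal cost: P = 2, giving Q = 46.
Cournot with 4 identical firms: the symmetric best-response condition is 117 − 12.5q = 2. Each firm produces q = 9.2, total output Q = 36.8, price P = 25.
DWL is the triangle between Q = 36.8 and Q = 46: ½·(46 − 36.8)·(25 − 2) = 105.8.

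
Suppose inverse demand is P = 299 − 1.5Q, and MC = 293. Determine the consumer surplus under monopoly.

CS = 3

The monopolist equates marginal revenue to marginal cost: 299 − 3Q = 293, so Q = 2. From demand, P = 296.
CS = ½·(299 − 296)·2 = 3.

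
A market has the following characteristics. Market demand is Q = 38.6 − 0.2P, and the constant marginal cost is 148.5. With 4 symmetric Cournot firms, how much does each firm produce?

Inverting demand: P = 193 − 5Q.
Cournot with 4 identical firms: the symmetric best-response condition is 193 − 25q = 148.5. Each firm produces q = 1.78, total output Q = 7.12, price P = 157.4.

q_i = 1.78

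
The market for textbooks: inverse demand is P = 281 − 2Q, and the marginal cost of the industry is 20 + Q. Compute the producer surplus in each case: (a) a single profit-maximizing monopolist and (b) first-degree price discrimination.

Monopoly sets MR = MC: 281 − 4Q = 20 + Q ⇒ Q = 52.2, P = 281 − 2·52.2 = 176.6.
PS = P·Q − VC(Q) = 176.6·52.2 − (20·52.2 + ½·1·52.2²) = 6812.1.
With perfect price discrimination, output is the efficient level Q = 87 (where demand meets MC), but every buyer pays their willingness to pay: CS = 0 and PS = total surplus.
PS = ½·(281 − 20)·87 = 11353.5.

Monopoly: PS = 6812.1; Perfect PD: PS = 11353.5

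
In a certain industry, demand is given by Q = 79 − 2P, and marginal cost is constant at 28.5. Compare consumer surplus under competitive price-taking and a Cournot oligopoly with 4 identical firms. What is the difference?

Consumer surplus falls by 43.56

Inverting demand: P = 39.5 − 0.5Q.
Under competition P = MC = 28.5, so Q = (39.5 − 28.5)/0.5 = 22.
CS = ½·(39.5 − 28.5)·22 = 121.
In a 4-firm Cournot equilibrium, symmetry and the first-order condition give q = (39.5 − 28.5)/(2.5) = 4.4. So Q = 17.6 and P = 30.7.
CS = ½·(39.5 − 30.7)·17.6 = 77.44.
Change in consumer surplus: 77.44 − 121 = −43.56.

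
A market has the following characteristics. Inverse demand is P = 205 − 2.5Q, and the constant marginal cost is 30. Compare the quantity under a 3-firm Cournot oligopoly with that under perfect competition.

Cournot with 3 identical firms: the symmetric best-response condition is 205 − 10q = 30. Each firm produces q = 17.5, total output Q = 52.5, price P = 73.75.
Competitive firms price at marginal cost: P = 30, giving Q = 70.

Cournot: Q = 52.5; Competition: Q = 70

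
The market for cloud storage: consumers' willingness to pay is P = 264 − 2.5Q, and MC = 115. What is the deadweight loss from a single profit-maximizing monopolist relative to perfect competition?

Perfect competition: P = MC = 115, so 264 − 2.5Q = 115 and Q = 59.6.
Monopoly sets MR = MC: 264 − 5Q = 115 ⇒ Q = 29.8, P = 264 − 2.5·29.8 = 189.5.
DWL is the triangle between Q = 29.8 and Q = 59.6: ½·(59.6 − 29.8)·(189.5 − 115) = 1110.05.

DWL = 1110.05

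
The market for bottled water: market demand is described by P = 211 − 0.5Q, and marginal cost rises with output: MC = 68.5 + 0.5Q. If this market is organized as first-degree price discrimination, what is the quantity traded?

Q = 142.5

Under first-degree price discrimination the firm charges each unit its demand price and produces up to where P = MC, i.e. Q = 142.5. Consumer surplus is zero; producer surplus equals total surplus.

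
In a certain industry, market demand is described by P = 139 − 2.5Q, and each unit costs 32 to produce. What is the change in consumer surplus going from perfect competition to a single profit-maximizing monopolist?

CS falls by 1717.35

Perfect competition: P = MC = 32, so 139 − 2.5Q = 32 and Q = 42.8.
CS = ½·(139 − 32)·42.8 = 2289.8.
Monopoly sets MR = MC: 139 − 5Q = 32 ⇒ Q = 21.4, P = 139 − 2.5·21.4 = 85.5.
CS = ½·(139 − 85.5)·21.4 = 572.45.
Change in consumer surplus: 572.45 − 2289.8 = −1717.35.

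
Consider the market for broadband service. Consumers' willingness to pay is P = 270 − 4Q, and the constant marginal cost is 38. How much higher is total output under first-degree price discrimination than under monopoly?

Total output rises by 29

Monopoly sets MR = MC: 270 − 8Q = 38 ⇒ Q = 29, P = 270 − 4·29 = 154.
A perfectly discriminating monopolist sells every unit with P(Q) ≥ MC(Q), so output equals the competitive quantity Q = 58. Each buyer pays their reservation price, so CS = 0 and the firm captures all surplus.
Change in total output: 58 − 29 = 29.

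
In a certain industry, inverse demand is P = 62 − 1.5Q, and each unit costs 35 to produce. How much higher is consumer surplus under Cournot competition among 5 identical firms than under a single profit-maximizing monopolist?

The monopolist equates marginal revenue to marginal cost: 62 − 3Q = 35, so Q = 9. From demand, P = 48.5.
CS = ½·(62 − 48.5)·9 = 60.75.
Cournot with 5 identical firms: the symmetric best-response condition is 62 − 9q = 35. Each firm produces q = 3, total output Q = 15, price P = 39.5.
CS = ½·(62 − 39.5)·15 = 168.75.
Change in consumer surplus: 168.75 − 60.75 = 108.

CS rises by 108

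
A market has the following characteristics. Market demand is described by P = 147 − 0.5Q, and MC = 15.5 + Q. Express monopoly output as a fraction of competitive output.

The monopolist equates marginal revenue to marginal cost: 147 − Q = 15.5 + Q, so Q = 65.75. From demand, P = 114.125.
Competitive equilibrium sets price equal to marginal cost: 147 − 0.5Q = 15.5 + Q, so Q = 263/3 and P = 619/6.
Ratio Q_m/Q_c = 65.75/(263/3) = 0.75.

Q_m/Q_c = 0.75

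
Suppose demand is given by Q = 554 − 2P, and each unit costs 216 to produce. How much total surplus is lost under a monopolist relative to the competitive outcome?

Inverting demand: P = 277 − 0.5Q.
Under competition P = MC = 216, so Q = (277 − 216)/0.5 = 122.
The monopolist equates marginal revenue to marginal cost: 277 − Q = 216, so Q = 61. From demand, P = 246.5.
DWL is the triangle between Q = 61 and Q = 122: ½·(122 − 61)·(246.5 − 216) = 930.25.

DWL = 930.25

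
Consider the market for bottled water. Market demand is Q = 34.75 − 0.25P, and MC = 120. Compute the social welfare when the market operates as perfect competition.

TS = 45.125

Inverting demand: P = 139 − 4Q.
Under competition P = MC = 120, so Q = (139 − 120)/4 = 4.75.
CS = ½·(139 − 120)·4.75 = 45.125; PS = (120 − 120)·4.75 = 0; TS = 45.125.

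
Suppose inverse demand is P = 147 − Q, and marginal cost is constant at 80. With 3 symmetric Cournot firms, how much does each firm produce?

q_i = 16.75

In a 3-firm Cournot equilibrium, symmetry and the first-order condition give q = (147 − 80)/(4) = 16.75. So Q = 50.25 and P = 96.75.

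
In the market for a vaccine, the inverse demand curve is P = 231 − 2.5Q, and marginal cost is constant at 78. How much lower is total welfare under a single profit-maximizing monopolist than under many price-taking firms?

TS falls by 1170.45

Competitive firms price at marginal cost: P = 78, giving Q = 61.2.
CS = ½·(231 − 78)·61.2 = 4681.8; PS = (78 − 78)·61.2 = 0; TS = 4681.8.
Monopoly sets MR = MC: 231 − 5Q = 78 ⇒ Q = 30.6, P = 231 − 2.5·30.6 = 154.5.
CS = ½·(231 − 154.5)·30.6 = 1170.45; PS = (154.5 − 78)·30.6 = 2340.9; TS = 3511.35.
Change in total welfare: 3511.35 − 4681.8 = −1170.45.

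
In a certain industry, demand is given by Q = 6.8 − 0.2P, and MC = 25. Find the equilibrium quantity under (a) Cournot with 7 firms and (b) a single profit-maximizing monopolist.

Inverting demand: P = 34 − 5Q.
In a 7-firm Cournot equilibrium, symmetry and the first-order condition give q = (34 − 25)/(40) = 0.225. So Q = 1.575 and P = 26.125.
Monopoly sets MR = MC: 34 − 10Q = 25 ⇒ Q = 0.9, P = 34 − 5·0.9 = 29.5.

Cournot: Q = 1.575; Monopoly: Q = 0.9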